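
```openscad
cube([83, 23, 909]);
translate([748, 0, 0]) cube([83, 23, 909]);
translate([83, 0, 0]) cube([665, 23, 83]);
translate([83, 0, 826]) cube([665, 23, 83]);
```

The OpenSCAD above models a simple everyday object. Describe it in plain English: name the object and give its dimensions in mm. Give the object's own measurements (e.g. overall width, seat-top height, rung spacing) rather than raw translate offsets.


A rectangular picture frame lying in the x–z plane (depth along y). The opening is 665 mm wide (x) by 743 mm tall (z), surrounded by a border 83 mm wide on all four sides. The frame is 23 mm deep and is made of two full-height vertical stiles with two horizontal rails fitted between them.


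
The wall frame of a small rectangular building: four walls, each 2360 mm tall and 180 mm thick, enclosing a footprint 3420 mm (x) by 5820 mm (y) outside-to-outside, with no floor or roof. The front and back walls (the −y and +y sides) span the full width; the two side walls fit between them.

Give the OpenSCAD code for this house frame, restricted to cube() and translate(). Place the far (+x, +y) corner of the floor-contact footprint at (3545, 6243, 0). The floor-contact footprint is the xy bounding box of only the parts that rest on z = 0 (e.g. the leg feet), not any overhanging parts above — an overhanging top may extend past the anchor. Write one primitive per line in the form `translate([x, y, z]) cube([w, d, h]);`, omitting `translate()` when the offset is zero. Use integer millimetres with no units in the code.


translate([125, 423, 0]) cube([3420, 180, 2360]);
translate([125, 6063, 0]) cube([3420, 180, 2360]);
translate([125, 603, 0]) cube([180, 5460, 2360]);
translate([3365, 603, 0]) cube([180, 5460, 2360]);


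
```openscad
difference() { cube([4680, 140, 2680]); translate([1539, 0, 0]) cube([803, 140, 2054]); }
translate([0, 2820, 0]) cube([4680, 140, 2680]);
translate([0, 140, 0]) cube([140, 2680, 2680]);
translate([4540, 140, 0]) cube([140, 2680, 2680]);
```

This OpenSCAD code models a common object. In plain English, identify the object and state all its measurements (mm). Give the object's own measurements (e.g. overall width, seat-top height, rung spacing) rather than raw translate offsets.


A single room: four walls, each 2680 mm tall and 140 mm thick, enclosing an outside footprint 4680×2960 mm (x × y), no floor or roof. The front and back walls (−y and +y sides) run the full x-width; the side walls fit between their inner faces. A door opening 803 mm wide and 2054 mm tall is cut through the front wall from the floor up, its −x edge 1539 mm from the wall's −x end.


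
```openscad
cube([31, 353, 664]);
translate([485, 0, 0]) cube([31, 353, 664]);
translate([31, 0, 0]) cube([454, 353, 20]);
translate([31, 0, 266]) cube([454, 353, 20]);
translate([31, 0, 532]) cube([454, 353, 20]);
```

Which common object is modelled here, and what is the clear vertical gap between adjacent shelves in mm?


A bookshelf. The clear shelf gap is 246 mm.

Two tall side panels with 3 horizontal boards between them — a bookshelf. The first two shelf undersides are at z = 0 and z = 266; with shelf thickness 20, the clear gap is 266 − 0 − 20 = 246 mm.


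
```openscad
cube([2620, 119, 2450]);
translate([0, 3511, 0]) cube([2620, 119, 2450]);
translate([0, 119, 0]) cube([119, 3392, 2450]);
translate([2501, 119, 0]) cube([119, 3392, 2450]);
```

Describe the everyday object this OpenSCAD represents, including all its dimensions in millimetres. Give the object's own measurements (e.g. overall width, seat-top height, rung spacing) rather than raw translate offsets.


The wall frame of a small rectangular building: four walls, each 2450 mm tall and 119 mm thick, enclosing a footprint 2620 mm (x) by 3630 mm (y) outside-to-outside, with no floor or roof. The front and back walls (the −y and +y sides) span the full width; the two side walls fit between them.


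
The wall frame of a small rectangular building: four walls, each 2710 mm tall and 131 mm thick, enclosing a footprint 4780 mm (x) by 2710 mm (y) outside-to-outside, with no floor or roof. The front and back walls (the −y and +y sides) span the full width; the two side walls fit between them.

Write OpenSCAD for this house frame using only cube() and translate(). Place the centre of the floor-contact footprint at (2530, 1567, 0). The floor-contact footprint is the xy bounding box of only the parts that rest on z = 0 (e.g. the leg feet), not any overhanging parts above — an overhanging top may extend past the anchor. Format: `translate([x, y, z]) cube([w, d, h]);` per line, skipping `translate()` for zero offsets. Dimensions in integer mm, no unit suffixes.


translate([140, 212, 0]) cube([4780, 131, 2710]);
translate([140, 2791, 0]) cube([4780, 131, 2710]);
translate([140, 343, 0]) cube([131, 2448, 2710]);
translate([4789, 343, 0]) cube([131, 2448, 2710]);


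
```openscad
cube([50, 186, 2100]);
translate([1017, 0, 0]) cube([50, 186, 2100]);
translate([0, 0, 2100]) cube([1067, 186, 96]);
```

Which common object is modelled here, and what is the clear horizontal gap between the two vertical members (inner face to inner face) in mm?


A door frame. The clear opening width is 967 mm.

Two 2100 mm tall posts with a header on top — a door frame. The left jamb is 50 mm wide at x = 0; the right jamb starts at x = 1017. The clear opening is 1017 − 50 = 967 mm.


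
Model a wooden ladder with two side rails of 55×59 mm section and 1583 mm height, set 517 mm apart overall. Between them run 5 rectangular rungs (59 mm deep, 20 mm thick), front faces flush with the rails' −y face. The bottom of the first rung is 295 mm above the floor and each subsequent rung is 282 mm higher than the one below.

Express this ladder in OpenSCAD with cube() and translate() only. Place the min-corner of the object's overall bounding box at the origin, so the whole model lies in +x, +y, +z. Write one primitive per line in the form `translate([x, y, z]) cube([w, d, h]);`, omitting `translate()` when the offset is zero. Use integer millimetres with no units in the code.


// rung span = 517 - 2*55 = 407
// rung[k] z = 295 + k*282
cube([55, 59, 1583]);
translate([462, 0, 0]) cube([55, 59, 1583]);
translate([55, 0, 295]) cube([407, 59, 20]);
translate([55, 0, 577]) cube([407, 59, 20]);
translate([55, 0, 859]) cube([407, 59, 20]);
translate([55, 0, 1141]) cube([407, 59, 20]);
translate([55, 0, 1423]) cube([407, 59, 20]);


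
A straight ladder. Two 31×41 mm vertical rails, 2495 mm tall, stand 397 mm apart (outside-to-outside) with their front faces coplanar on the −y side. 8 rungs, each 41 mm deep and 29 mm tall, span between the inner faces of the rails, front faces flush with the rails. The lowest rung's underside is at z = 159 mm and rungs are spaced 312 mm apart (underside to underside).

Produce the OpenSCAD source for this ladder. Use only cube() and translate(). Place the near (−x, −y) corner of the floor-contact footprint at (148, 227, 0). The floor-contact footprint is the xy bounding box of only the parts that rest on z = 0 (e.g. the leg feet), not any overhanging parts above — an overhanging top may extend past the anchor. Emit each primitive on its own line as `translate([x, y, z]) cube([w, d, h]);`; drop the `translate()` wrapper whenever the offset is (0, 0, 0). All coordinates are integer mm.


translate([148, 227, 0]) cube([31, 41, 2495]);
translate([514, 227, 0]) cube([31, 41, 2495]);
translate([179, 227, 159]) cube([335, 41, 29]);
translate([179, 227, 471]) cube([335, 41, 29]);
translate([179, 227, 783]) cube([335, 41, 29]);
translate([179, 227, 1095]) cube([335, 41, 29]);
translate([179, 227, 1407]) cube([335, 41, 29]);
translate([179, 227, 1719]) cube([335, 41, 29]);
translate([179, 227, 2031]) cube([335, 41, 29]);
translate([179, 227, 2343]) cube([335, 41, 29]);


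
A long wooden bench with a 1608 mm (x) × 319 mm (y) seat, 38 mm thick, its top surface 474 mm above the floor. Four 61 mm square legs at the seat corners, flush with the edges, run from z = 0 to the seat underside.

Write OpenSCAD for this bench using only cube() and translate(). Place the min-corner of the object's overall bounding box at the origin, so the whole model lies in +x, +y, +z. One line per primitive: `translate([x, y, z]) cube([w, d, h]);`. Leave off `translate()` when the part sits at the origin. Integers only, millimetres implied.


// leg_h = 474 − 38 = 436
translate([0, 0, 436]) cube([1608, 319, 38]);
cube([61, 61, 436]);
translate([0, 258, 0]) cube([61, 61, 436]);
translate([1547, 0, 0]) cube([61, 61, 436]);
translate([1547, 258, 0]) cube([61, 61, 436]);


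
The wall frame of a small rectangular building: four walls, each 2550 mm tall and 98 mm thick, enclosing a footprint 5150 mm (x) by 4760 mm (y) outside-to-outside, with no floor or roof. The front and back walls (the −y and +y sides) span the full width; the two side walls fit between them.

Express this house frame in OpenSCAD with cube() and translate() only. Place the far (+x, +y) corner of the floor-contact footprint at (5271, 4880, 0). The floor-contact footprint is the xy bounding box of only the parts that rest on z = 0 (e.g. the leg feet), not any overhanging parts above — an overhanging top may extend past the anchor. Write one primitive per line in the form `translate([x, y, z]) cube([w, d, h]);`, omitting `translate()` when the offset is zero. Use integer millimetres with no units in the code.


translate([121, 120, 0]) cube([5150, 98, 2550]);
translate([121, 4782, 0]) cube([5150, 98, 2550]);
translate([121, 218, 0]) cube([98, 4564, 2550]);
translate([5173, 218, 0]) cube([98, 4564, 2550]);


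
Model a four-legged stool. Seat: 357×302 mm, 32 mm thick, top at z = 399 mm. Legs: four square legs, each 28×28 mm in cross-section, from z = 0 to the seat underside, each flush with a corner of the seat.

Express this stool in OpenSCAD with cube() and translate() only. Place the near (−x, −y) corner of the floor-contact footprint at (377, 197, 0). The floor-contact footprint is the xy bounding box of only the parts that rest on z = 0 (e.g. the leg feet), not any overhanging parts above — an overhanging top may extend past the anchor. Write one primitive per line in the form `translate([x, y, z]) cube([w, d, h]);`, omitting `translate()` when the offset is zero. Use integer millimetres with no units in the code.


// leg_h = 399 - 32 = 367
translate([377, 197, 367]) cube([357, 302, 32]);
translate([377, 197, 0]) cube([28, 28, 367]);
translate([706, 197, 0]) cube([28, 28, 367]);
translate([377, 471, 0]) cube([28, 28, 367]);
translate([706, 471, 0]) cube([28, 28, 367]);


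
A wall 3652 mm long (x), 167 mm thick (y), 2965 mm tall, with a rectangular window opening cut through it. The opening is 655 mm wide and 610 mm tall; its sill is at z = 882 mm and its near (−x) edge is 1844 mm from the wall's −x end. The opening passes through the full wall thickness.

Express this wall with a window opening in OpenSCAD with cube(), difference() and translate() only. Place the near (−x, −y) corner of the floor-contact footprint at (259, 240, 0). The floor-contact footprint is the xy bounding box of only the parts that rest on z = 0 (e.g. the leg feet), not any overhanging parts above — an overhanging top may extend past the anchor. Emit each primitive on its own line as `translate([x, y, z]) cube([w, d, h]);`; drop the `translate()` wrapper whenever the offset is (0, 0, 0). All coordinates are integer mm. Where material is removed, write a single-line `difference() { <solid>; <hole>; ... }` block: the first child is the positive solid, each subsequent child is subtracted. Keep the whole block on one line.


difference() { translate([259, 240, 0]) cube([3652, 167, 2965]); translate([2103, 240, 882]) cube([655, 167, 610]); }


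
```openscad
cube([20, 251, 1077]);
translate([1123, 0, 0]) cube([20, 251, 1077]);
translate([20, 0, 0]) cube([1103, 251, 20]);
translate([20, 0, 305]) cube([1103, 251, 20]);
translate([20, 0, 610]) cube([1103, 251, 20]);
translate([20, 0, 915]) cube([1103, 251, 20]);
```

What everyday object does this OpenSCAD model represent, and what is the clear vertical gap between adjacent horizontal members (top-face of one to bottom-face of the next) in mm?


A bookshelf. The clear shelf gap is 285 mm.

Two tall side panels with 4 horizontal boards between them — a bookshelf. The first two shelf undersides are at z = 0 and z = 305; with shelf thickness 20, the clear gap is 305 − 0 − 20 = 285 mm.


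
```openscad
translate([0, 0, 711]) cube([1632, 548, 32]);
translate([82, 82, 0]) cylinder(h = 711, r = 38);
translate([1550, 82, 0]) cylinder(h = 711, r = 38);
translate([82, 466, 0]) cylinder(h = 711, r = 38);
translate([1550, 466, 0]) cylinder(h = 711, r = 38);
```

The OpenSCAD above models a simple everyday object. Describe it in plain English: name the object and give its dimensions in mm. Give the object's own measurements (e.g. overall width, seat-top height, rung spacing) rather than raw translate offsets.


A table: top 1632 mm (x) × 548 mm (y), 32 mm thick, upper face at z = 743 mm, on four round legs of 76 mm diameter, each leg's bounding box inset 44 mm from the nearest pair of top edges from z = 0 to the bottom of the top.


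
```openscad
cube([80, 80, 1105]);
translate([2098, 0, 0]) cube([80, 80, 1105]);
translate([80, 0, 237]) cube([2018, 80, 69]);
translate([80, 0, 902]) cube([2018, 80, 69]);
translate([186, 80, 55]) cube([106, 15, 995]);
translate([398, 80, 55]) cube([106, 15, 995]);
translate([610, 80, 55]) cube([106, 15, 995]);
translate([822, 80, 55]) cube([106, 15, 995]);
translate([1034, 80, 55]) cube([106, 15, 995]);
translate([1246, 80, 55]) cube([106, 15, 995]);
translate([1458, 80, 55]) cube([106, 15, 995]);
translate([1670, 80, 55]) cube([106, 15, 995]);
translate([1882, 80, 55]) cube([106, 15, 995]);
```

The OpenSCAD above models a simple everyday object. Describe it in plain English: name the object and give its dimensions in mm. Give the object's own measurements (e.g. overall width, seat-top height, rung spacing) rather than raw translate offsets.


A fence section. Two 80×80 mm posts, 1105 mm tall, stand on the floor with a clear span of 2018 mm between their inner faces. Two horizontal rails of 80×69 mm section span the gap between the posts with their undersides at z = 237 mm and z = 902 mm, flush with the posts' −y face. 9 pickets, each 106 mm wide, 15 mm thick and 995 mm tall, are fixed to the +y face of the rails with their bottoms at z = 55 mm, spaced across the span with a 106 mm gap after the −x post and between neighbouring pickets, with 110 mm left before the +x post.


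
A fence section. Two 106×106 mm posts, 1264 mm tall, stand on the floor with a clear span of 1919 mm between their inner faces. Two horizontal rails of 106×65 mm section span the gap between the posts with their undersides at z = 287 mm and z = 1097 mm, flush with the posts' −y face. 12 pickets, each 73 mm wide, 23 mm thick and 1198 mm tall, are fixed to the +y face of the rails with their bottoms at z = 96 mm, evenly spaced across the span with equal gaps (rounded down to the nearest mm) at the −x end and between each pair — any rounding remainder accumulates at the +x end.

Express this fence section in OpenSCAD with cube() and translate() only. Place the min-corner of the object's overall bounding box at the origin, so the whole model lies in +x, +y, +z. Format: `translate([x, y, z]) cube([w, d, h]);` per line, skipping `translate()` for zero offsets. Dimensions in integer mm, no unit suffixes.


cube([106, 106, 1264]);
translate([2025, 0, 0]) cube([106, 106, 1264]);
translate([106, 0, 287]) cube([1919, 106, 65]);
translate([106, 0, 1097]) cube([1919, 106, 65]);
translate([186, 106, 96]) cube([73, 23, 1198]);
translate([339, 106, 96]) cube([73, 23, 1198]);
translate([492, 106, 96]) cube([73, 23, 1198]);
translate([645, 106, 96]) cube([73, 23, 1198]);
translate([798, 106, 96]) cube([73, 23, 1198]);
translate([951, 106, 96]) cube([73, 23, 1198]);
translate([1104, 106, 96]) cube([73, 23, 1198]);
translate([1257, 106, 96]) cube([73, 23, 1198]);
translate([1410, 106, 96]) cube([73, 23, 1198]);
translate([1563, 106, 96]) cube([73, 23, 1198]);
translate([1716, 106, 96]) cube([73, 23, 1198]);
translate([1869, 106, 96]) cube([73, 23, 1198]);


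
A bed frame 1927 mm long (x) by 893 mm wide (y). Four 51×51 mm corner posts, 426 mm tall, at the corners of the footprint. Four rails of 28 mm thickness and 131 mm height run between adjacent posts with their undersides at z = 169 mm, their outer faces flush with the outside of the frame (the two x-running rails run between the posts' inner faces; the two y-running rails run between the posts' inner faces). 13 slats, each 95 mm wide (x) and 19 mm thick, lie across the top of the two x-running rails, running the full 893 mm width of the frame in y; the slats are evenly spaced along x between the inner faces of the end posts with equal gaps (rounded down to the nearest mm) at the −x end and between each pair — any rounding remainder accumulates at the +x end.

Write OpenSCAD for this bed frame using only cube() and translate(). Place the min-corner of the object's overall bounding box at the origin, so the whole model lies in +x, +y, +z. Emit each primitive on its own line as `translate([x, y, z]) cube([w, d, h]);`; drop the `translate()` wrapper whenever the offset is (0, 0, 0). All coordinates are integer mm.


// slat z = rail_z + rail_h = 169 + 131 = 300
// slat gap = ⌊(1825 − 13·95) / 14⌋ = 42
cube([51, 51, 426]);
translate([0, 842, 0]) cube([51, 51, 426]);
translate([1876, 0, 0]) cube([51, 51, 426]);
translate([1876, 842, 0]) cube([51, 51, 426]);
translate([51, 0, 169]) cube([1825, 28, 131]);
translate([51, 865, 169]) cube([1825, 28, 131]);
translate([0, 51, 169]) cube([28, 791, 131]);
translate([1899, 51, 169]) cube([28, 791, 131]);
translate([93, 0, 300]) cube([95, 893, 19]);
translate([230, 0, 300]) cube([95, 893, 19]);
translate([367, 0, 300]) cube([95, 893, 19]);
translate([504, 0, 300]) cube([95, 893, 19]);
translate([641, 0, 300]) cube([95, 893, 19]);
translate([778, 0, 300]) cube([95, 893, 19]);
translate([915, 0, 300]) cube([95, 893, 19]);
translate([1052, 0, 300]) cube([95, 893, 19]);
translate([1189, 0, 300]) cube([95, 893, 19]);
translate([1326, 0, 300]) cube([95, 893, 19]);
translate([1463, 0, 300]) cube([95, 893, 19]);
translate([1600, 0, 300]) cube([95, 893, 19]);
translate([1737, 0, 300]) cube([95, 893, 19]);


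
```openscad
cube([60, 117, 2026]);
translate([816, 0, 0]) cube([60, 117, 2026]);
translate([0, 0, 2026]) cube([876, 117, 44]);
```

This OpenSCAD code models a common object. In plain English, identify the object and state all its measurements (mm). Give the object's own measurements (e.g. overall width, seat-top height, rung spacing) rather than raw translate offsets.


A door frame. The clear opening is 756 mm wide and 2026 mm high. Two 60 mm wide jambs, 117 mm deep, stand either side of the opening from the floor to the top of the opening. A 44 mm thick head sits across the top of both jambs, spanning the full outside width of the frame.


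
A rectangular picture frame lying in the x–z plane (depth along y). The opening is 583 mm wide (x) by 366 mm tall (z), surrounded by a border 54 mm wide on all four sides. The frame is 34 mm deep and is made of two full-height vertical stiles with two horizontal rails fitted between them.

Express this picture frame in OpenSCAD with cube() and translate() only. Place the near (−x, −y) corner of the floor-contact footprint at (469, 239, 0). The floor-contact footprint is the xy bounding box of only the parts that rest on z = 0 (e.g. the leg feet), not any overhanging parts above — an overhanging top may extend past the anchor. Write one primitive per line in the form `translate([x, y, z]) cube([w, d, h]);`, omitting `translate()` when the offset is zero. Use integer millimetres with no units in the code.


translate([469, 239, 0]) cube([54, 34, 474]);
translate([1106, 239, 0]) cube([54, 34, 474]);
translate([523, 239, 0]) cube([583, 34, 54]);
translate([523, 239, 420]) cube([583, 34, 54]);


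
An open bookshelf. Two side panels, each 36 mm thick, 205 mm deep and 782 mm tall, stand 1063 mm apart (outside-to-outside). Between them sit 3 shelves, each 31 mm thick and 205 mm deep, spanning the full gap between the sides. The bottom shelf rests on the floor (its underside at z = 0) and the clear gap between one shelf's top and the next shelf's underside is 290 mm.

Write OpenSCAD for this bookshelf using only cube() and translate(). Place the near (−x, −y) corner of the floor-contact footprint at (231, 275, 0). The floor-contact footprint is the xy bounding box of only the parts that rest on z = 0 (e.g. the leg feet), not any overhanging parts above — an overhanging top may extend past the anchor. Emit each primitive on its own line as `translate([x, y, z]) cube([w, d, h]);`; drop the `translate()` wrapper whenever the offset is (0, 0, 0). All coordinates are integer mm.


translate([231, 275, 0]) cube([36, 205, 782]);
translate([1258, 275, 0]) cube([36, 205, 782]);
translate([267, 275, 0]) cube([991, 205, 31]);
translate([267, 275, 321]) cube([991, 205, 31]);
translate([267, 275, 642]) cube([991, 205, 31]);


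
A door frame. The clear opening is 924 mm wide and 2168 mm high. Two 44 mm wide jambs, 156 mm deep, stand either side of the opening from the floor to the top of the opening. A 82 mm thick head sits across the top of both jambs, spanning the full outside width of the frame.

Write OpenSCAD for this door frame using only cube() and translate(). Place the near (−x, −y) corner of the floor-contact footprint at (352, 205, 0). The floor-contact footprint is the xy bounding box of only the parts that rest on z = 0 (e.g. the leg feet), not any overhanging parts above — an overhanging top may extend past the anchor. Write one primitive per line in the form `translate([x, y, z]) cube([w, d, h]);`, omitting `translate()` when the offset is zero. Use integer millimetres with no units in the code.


translate([352, 205, 0]) cube([44, 156, 2168]);
translate([1320, 205, 0]) cube([44, 156, 2168]);
translate([352, 205, 2168]) cube([1012, 156, 82]);


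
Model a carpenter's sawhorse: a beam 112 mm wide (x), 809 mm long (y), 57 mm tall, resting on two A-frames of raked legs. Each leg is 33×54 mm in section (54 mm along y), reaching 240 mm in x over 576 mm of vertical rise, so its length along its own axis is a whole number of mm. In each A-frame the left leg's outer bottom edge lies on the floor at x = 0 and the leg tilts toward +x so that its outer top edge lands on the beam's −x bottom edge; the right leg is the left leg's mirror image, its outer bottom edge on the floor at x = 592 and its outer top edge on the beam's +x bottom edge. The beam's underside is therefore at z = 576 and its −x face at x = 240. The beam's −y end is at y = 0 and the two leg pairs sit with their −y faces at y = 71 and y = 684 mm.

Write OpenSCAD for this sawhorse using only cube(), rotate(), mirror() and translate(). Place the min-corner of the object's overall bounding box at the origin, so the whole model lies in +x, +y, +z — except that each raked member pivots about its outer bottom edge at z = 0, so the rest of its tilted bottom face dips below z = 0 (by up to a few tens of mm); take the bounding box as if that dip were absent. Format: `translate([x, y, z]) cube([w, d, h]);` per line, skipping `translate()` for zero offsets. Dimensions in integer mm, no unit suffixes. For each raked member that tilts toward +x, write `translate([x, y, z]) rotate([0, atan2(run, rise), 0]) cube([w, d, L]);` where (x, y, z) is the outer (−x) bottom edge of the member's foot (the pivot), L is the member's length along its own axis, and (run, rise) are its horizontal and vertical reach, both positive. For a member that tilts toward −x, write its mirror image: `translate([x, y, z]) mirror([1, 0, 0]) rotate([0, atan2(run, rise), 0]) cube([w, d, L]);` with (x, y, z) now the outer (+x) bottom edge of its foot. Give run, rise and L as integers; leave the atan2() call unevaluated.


translate([240, 0, 576]) cube([112, 809, 57]);
translate([0, 71, 0]) rotate([0, atan2(240, 576), 0]) cube([33, 54, 624]);
translate([592, 71, 0]) mirror([1, 0, 0]) rotate([0, atan2(240, 576), 0]) cube([33, 54, 624]);
translate([0, 684, 0]) rotate([0, atan2(240, 576), 0]) cube([33, 54, 624]);
translate([592, 684, 0]) mirror([1, 0, 0]) rotate([0, atan2(240, 576), 0]) cube([33, 54, 624]);


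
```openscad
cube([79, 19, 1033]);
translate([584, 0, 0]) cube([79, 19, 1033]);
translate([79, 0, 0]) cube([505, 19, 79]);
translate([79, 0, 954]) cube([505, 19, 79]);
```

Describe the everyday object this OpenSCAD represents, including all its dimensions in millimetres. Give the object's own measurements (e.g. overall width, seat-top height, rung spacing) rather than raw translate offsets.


A rectangular picture frame lying in the x–z plane (depth along y). The opening is 505 mm wide (x) by 875 mm tall (z), surrounded by a border 79 mm wide on all four sides. The frame is 19 mm deep and is made of two full-height vertical stiles with two horizontal rails fitted between them.


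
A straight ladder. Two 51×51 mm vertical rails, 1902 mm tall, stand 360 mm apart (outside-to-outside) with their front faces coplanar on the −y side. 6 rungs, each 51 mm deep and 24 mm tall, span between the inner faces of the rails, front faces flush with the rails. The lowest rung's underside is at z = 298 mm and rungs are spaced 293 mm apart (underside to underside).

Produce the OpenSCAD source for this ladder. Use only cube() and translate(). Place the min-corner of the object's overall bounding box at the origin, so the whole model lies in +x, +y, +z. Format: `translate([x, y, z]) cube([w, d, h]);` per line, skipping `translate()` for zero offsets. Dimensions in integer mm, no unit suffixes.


cube([51, 51, 1902]);
translate([309, 0, 0]) cube([51, 51, 1902]);
translate([51, 0, 298]) cube([258, 51, 24]);
translate([51, 0, 591]) cube([258, 51, 24]);
translate([51, 0, 884]) cube([258, 51, 24]);
translate([51, 0, 1177]) cube([258, 51, 24]);
translate([51, 0, 1470]) cube([258, 51, 24]);
translate([51, 0, 1763]) cube([258, 51, 24]);


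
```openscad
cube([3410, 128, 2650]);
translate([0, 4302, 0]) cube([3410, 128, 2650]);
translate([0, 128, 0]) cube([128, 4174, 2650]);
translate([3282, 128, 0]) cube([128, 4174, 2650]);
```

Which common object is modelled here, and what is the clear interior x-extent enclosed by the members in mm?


A house (or room) frame. The interior width is 3154 mm.

Four 2650 mm walls enclosing a rectangle with no floor or roof — a room or house frame. Outside width is 3410 mm and wall thickness is 128 mm, so the interior width is 3410 − 2 × 128 = 3154 mm.


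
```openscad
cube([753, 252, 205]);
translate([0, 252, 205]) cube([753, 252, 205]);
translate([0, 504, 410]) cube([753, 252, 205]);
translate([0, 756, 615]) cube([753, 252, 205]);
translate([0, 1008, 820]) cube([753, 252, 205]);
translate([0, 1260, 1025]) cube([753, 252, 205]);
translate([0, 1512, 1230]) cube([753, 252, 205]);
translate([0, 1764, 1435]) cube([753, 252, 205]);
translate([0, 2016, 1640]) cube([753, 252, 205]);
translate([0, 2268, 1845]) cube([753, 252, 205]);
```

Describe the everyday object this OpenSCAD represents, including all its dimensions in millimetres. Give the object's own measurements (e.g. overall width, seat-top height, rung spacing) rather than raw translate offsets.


A straight staircase of 10 solid steps. Each step is 753 mm wide (x), 252 mm deep (y, the going) and 205 mm tall (the rise). The first step rests on the floor; each subsequent step sits one going further in +y and one rise higher in +z, directly behind and above the previous step with no overlap.


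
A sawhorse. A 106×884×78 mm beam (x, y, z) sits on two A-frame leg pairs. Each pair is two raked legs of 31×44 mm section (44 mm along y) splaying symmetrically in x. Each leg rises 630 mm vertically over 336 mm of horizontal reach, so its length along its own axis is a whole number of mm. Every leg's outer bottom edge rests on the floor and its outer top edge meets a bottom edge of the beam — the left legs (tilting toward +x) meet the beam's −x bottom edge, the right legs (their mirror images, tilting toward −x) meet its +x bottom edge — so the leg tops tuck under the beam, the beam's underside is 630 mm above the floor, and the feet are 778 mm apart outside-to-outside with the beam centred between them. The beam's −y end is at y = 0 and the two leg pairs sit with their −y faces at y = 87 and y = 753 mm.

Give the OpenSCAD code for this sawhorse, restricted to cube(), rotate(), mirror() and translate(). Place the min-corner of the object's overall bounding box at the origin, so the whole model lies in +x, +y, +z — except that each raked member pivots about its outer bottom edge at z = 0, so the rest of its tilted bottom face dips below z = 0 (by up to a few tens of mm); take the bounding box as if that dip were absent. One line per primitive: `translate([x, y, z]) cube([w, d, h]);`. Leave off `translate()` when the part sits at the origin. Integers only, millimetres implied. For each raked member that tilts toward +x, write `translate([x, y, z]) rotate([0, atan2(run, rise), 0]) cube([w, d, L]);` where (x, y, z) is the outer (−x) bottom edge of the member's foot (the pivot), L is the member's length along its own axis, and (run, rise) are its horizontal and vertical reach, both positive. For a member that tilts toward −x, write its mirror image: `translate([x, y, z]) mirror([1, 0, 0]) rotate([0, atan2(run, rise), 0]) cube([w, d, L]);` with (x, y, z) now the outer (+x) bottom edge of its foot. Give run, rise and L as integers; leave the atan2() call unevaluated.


// leg length = √(336² + 630²) = 714
// right-leg outer foot x = 2·336 + 106 = 778
// beam min-corner = (336, 0, 630)
translate([336, 0, 630]) cube([106, 884, 78]);
translate([0, 87, 0]) rotate([0, atan2(336, 630), 0]) cube([31, 44, 714]);
translate([778, 87, 0]) mirror([1, 0, 0]) rotate([0, atan2(336, 630), 0]) cube([31, 44, 714]);
translate([0, 753, 0]) rotate([0, atan2(336, 630), 0]) cube([31, 44, 714]);
translate([778, 753, 0]) mirror([1, 0, 0]) rotate([0, atan2(336, 630), 0]) cube([31, 44, 714]);


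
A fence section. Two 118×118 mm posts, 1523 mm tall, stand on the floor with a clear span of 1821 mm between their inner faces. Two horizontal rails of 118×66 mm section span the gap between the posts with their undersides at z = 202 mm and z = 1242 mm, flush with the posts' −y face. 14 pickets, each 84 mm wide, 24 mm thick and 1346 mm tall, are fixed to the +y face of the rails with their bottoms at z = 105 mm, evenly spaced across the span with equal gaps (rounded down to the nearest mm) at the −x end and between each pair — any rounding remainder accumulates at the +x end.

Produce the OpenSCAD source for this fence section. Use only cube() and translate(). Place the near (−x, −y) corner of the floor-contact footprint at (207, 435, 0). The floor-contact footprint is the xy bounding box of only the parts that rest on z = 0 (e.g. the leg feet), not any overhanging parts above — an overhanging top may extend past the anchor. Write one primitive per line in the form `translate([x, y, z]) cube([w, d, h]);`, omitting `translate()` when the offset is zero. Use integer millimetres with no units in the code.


translate([207, 435, 0]) cube([118, 118, 1523]);
translate([2146, 435, 0]) cube([118, 118, 1523]);
translate([325, 435, 202]) cube([1821, 118, 66]);
translate([325, 435, 1242]) cube([1821, 118, 66]);
translate([368, 553, 105]) cube([84, 24, 1346]);
translate([495, 553, 105]) cube([84, 24, 1346]);
translate([622, 553, 105]) cube([84, 24, 1346]);
translate([749, 553, 105]) cube([84, 24, 1346]);
translate([876, 553, 105]) cube([84, 24, 1346]);
translate([1003, 553, 105]) cube([84, 24, 1346]);
translate([1130, 553, 105]) cube([84, 24, 1346]);
translate([1257, 553, 105]) cube([84, 24, 1346]);
translate([1384, 553, 105]) cube([84, 24, 1346]);
translate([1511, 553, 105]) cube([84, 24, 1346]);
translate([1638, 553, 105]) cube([84, 24, 1346]);
translate([1765, 553, 105]) cube([84, 24, 1346]);
translate([1892, 553, 105]) cube([84, 24, 1346]);
translate([2019, 553, 105]) cube([84, 24, 1346]);


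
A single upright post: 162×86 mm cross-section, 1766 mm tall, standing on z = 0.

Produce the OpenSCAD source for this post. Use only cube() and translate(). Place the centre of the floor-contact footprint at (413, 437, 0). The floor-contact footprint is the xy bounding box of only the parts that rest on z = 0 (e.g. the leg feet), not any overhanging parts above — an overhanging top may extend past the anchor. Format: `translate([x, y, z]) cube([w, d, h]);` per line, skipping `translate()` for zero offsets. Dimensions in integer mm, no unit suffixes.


translate([332, 394, 0]) cube([162, 86, 1766]);


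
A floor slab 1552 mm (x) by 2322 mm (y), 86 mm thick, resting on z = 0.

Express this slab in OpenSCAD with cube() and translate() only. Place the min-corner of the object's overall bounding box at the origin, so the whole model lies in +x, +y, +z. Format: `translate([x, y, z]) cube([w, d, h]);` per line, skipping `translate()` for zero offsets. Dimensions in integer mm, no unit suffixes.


cube([1552, 2322, 86]);


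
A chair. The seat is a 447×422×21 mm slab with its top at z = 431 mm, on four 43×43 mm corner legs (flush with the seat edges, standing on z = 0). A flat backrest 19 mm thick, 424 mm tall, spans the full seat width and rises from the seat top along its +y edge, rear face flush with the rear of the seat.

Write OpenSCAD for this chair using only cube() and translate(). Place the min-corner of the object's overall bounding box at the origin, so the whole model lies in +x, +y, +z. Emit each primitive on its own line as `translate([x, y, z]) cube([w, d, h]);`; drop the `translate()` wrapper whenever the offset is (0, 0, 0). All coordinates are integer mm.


translate([0, 0, 410]) cube([447, 422, 21]);
cube([43, 43, 410]);
translate([404, 0, 0]) cube([43, 43, 410]);
translate([0, 379, 0]) cube([43, 43, 410]);
translate([404, 379, 0]) cube([43, 43, 410]);
translate([0, 403, 431]) cube([447, 19, 424]);


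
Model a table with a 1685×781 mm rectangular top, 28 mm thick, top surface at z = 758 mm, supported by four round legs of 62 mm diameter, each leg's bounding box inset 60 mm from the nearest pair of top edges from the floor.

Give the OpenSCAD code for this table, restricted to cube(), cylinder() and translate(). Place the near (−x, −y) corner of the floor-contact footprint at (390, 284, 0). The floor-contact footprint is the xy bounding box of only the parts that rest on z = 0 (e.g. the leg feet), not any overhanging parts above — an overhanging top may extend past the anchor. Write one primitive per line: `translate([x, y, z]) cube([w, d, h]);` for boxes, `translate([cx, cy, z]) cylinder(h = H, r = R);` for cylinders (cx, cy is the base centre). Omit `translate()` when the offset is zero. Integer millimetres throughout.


translate([330, 224, 730]) cube([1685, 781, 28]);
translate([421, 315, 0]) cylinder(h = 730, r = 31);
translate([1924, 315, 0]) cylinder(h = 730, r = 31);
translate([421, 914, 0]) cylinder(h = 730, r = 31);
translate([1924, 914, 0]) cylinder(h = 730, r = 31);


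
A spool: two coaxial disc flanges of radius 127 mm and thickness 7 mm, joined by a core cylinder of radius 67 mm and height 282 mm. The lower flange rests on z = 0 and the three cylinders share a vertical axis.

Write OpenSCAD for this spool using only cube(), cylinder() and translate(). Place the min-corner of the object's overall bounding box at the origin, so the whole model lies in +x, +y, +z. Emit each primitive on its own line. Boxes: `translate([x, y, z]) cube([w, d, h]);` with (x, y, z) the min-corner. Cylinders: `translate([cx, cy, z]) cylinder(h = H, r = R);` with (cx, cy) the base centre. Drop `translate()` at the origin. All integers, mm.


translate([127, 127, 0]) cylinder(h = 7, r = 127);
translate([127, 127, 7]) cylinder(h = 282, r = 67);
translate([127, 127, 289]) cylinder(h = 7, r = 127);


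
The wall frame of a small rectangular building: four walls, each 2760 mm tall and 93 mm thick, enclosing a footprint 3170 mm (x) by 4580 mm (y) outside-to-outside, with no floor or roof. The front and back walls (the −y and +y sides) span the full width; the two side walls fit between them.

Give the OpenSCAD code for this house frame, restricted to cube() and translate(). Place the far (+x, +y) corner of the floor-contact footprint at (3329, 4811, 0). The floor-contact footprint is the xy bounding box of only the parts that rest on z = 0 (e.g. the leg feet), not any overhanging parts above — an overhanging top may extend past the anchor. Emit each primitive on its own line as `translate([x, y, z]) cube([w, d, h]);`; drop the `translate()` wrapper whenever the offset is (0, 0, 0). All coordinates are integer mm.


translate([159, 231, 0]) cube([3170, 93, 2760]);
translate([159, 4718, 0]) cube([3170, 93, 2760]);
translate([159, 324, 0]) cube([93, 4394, 2760]);
translate([3236, 324, 0]) cube([93, 4394, 2760]);


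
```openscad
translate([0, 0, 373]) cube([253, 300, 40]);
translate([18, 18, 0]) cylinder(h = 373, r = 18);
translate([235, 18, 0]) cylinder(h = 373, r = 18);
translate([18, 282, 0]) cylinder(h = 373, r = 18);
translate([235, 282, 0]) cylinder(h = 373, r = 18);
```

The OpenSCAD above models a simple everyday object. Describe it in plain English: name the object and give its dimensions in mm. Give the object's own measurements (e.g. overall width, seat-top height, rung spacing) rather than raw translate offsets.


A simple wooden stool: a rectangular seat 253 mm (x) by 300 mm (y), 40 mm thick, top face at z = 413 mm, on four round legs, each 36 mm in diameter. The legs rest on z = 0, each leg's axis is inset half a diameter from the nearest pair of seat edges (so the leg's bounding box is flush with the corner).


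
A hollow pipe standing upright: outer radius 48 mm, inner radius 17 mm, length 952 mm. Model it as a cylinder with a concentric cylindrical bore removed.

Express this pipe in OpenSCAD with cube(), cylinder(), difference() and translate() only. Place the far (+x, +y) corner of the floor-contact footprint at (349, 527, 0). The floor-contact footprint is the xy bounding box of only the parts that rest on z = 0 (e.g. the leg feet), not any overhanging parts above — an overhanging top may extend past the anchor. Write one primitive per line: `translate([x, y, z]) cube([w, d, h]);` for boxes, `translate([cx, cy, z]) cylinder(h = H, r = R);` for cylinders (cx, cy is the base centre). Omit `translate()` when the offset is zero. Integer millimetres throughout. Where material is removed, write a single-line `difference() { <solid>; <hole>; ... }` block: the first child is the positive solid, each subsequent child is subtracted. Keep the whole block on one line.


difference() { translate([301, 479, 0]) cylinder(h = 952, r = 48); translate([301, 479, 0]) cylinder(h = 952, r = 17); }


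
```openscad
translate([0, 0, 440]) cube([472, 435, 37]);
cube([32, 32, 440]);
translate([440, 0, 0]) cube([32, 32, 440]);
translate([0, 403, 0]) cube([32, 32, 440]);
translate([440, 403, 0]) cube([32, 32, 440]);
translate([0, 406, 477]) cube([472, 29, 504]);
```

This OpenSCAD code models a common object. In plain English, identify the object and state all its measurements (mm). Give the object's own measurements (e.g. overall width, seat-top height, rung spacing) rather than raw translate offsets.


A chair. The seat is a 472×435×37 mm slab with its top at z = 477 mm, on four 32×32 mm corner legs (flush with the seat edges, standing on z = 0). A flat backrest 29 mm thick, 504 mm tall, spans the full seat width and rises from the seat top along its +y edge, rear face flush with the rear of the seat.


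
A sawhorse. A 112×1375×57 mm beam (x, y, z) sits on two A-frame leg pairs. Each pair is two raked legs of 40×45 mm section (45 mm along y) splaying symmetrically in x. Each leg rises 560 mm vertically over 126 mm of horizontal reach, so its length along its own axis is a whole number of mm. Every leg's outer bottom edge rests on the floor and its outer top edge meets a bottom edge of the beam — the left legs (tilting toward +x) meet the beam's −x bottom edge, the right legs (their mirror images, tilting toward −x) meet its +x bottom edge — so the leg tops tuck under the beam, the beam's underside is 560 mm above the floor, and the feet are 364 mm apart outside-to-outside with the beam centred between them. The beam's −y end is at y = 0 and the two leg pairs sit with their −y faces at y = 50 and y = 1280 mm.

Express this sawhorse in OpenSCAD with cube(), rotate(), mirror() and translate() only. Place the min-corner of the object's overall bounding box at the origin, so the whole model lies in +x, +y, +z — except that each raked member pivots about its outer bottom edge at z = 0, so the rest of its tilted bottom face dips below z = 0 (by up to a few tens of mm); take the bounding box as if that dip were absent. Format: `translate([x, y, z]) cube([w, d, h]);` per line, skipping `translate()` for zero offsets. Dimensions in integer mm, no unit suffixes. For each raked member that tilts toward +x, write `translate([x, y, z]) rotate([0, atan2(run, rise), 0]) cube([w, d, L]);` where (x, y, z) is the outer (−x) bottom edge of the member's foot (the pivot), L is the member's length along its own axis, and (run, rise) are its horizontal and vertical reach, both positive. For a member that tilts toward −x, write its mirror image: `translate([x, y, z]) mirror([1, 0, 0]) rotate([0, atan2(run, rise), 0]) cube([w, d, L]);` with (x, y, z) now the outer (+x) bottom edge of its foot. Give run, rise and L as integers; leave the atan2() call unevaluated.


translate([126, 0, 560]) cube([112, 1375, 57]);
translate([0, 50, 0]) rotate([0, atan2(126, 560), 0]) cube([40, 45, 574]);
translate([364, 50, 0]) mirror([1, 0, 0]) rotate([0, atan2(126, 560), 0]) cube([40, 45, 574]);
translate([0, 1280, 0]) rotate([0, atan2(126, 560), 0]) cube([40, 45, 574]);
translate([364, 1280, 0]) mirror([1, 0, 0]) rotate([0, atan2(126, 560), 0]) cube([40, 45, 574]);
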